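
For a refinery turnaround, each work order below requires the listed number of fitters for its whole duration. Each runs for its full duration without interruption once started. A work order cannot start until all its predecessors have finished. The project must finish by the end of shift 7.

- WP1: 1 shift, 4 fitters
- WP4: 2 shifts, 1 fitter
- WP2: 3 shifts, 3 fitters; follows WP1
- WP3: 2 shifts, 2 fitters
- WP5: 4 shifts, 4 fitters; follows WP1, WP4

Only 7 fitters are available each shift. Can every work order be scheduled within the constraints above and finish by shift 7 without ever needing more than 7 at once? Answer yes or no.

yes

Schedule WP1@1, WP4@1, WP2@2, WP3@1, WP5@3: s1:7  s2:6  s3:7  s4:7  s5:4  s6:4  s7:0 — peak 7 ≤ 7.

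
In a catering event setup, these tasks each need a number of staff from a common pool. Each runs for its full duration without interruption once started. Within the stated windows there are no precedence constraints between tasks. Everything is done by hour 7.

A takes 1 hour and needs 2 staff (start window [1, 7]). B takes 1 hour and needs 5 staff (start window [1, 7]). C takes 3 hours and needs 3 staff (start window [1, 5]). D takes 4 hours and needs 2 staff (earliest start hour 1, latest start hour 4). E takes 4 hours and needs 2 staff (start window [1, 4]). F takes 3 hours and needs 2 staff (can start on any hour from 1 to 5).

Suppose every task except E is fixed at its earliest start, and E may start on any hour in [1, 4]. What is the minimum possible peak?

14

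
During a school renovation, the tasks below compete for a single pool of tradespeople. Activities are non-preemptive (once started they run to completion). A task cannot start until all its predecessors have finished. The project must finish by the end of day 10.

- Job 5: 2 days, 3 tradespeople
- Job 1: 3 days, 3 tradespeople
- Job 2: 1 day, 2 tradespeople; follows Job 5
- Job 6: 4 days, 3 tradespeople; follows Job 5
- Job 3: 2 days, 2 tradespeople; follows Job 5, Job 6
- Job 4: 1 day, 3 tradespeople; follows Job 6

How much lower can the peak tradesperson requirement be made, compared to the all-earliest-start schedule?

3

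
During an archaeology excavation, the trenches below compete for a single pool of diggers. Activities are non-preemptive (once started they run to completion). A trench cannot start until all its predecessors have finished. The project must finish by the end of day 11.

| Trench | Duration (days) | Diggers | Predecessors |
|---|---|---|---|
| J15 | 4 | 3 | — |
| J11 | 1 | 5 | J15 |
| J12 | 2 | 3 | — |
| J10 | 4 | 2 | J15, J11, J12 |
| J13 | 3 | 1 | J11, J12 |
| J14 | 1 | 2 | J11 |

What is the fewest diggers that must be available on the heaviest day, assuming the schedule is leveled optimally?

Early-start (J15@1, J11@5, J12@1, J10@6, J13@6, J14@6) gives peak 6: d1:6  d2:6  d3:3  d4:3  d5:5  d6:5  d7:3  d8:3  d9:2  d10:0  d11:0.
Shift J12→6, J10→8, J13→8.
Schedule J15@1, J11@5, J12@6, J10@8, J13@8, J14@6: d1:3  d2:3  d3:3  d4:3  d5:5  d6:5  d7:3  d8:3  d9:3  d10:3  d11:2 — peak 5.

5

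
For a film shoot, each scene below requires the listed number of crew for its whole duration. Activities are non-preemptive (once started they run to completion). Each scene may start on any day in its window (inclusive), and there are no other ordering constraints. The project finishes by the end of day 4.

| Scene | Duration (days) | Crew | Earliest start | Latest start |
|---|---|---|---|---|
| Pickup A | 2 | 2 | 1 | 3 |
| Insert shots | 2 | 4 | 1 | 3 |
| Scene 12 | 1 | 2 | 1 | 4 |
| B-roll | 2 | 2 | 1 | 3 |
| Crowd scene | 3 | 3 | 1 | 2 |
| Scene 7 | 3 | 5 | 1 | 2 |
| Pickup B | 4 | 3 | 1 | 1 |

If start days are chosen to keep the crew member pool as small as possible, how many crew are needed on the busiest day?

15

Early-start (Pickup A@1, Insert shots@1, Scene 12@1, B-roll@1, Crowd scene@1, Scene 7@1, Pickup B@1) gives peak 21: d1:21  d2:19  d3:11  d4:3.
Shift Insert shots→3, Scene 7→2.
Schedule Pickup A@1, Insert shots@3, Scene 12@1, B-roll@1, Crowd scene@1, Scene 7@2, Pickup B@1: d1:12  d2:15  d3:15  d4:12 — peak 15.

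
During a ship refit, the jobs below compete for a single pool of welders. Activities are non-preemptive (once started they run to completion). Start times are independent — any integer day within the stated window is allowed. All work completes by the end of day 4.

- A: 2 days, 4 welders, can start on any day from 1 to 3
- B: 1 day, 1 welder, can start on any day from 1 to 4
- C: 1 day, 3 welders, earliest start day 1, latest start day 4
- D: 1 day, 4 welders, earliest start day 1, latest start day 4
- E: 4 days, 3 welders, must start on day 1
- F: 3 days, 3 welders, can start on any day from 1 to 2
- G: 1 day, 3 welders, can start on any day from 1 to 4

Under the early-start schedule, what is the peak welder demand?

Early-start schedule: A@1, B@1, C@1, D@1, E@1, F@1, G@1.
Load per day: day 1: 21, day 2: 10, day 3: 6, day 4: 3.
Peak is 21.

21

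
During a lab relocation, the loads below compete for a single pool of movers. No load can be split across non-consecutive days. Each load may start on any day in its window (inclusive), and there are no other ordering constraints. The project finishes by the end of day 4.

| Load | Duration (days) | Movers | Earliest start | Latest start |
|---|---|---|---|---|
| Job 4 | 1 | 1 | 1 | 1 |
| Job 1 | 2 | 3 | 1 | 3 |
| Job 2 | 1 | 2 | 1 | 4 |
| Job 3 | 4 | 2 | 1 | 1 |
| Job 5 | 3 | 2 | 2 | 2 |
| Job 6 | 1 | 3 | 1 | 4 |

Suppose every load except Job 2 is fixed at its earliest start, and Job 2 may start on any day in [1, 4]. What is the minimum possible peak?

9

Job 2@1: d1:11  d2:7  d3:4  d4:4 → peak 11
Job 2@2: d1:9  d2:9  d3:4  d4:4 → peak 9
Job 2@3: d1:9  d2:7  d3:6  d4:4 → peak 9
Job 2@4: d1:9  d2:7  d3:4  d4:6 → peak 9
Best is Job 2@2, peak 9.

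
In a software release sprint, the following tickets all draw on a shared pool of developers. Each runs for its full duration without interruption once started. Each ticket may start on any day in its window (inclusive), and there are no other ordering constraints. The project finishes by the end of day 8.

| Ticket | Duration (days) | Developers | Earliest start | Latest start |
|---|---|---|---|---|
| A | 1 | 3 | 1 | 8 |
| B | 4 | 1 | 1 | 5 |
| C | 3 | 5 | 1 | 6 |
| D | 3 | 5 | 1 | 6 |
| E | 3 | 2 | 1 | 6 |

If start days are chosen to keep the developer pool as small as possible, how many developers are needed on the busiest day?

Early-start (A@1, B@1, C@1, D@1, E@1) gives peak 16: d1:16  d2:13  d3:13  d4:1  d5:0  d6:0  d7:0  d8:0.
Shift C→2, D→5, E→5.
Schedule A@1, B@1, C@2, D@5, E@5: d1:4  d2:6  d3:6  d4:6  d5:7  d6:7  d7:7  d8:0 — peak 7.

7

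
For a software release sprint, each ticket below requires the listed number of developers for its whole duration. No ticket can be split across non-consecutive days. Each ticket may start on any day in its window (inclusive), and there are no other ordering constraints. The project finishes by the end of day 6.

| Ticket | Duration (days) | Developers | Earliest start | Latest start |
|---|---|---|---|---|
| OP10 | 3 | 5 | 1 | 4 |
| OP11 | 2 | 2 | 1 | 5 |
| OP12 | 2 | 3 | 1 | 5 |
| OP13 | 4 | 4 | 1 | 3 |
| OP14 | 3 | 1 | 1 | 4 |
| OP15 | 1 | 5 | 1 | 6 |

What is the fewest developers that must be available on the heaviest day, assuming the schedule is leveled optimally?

Early-start (OP10@1, OP11@1, OP12@1, OP13@1, OP14@1, OP15@1) gives peak 20: d1:20  d2:15  d3:10  d4:4  d5:0  d6:0.
Shift OP11→4, OP12→5, OP14→4, OP15→6.
Schedule OP10@1, OP11@4, OP12@5, OP13@1, OP14@4, OP15@6: d1:9  d2:9  d3:9  d4:7  d5:6  d6:9 — peak 9.
Total developer-days = 49 over 6 days ⇒ peak ≥ ⌈49/6⌉ = 9, so 9 is optimal.

9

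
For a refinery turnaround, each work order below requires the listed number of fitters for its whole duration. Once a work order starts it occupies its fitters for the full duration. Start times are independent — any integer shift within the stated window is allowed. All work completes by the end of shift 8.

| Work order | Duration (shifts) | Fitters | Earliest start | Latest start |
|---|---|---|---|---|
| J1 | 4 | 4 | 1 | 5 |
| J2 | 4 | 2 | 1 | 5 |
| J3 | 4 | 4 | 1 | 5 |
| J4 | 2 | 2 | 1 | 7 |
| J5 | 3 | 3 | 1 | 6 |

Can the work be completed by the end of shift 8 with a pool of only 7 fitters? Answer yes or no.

no

The minimum achievable peak is 8; 7 < 8, so no feasible schedule stays within the cap.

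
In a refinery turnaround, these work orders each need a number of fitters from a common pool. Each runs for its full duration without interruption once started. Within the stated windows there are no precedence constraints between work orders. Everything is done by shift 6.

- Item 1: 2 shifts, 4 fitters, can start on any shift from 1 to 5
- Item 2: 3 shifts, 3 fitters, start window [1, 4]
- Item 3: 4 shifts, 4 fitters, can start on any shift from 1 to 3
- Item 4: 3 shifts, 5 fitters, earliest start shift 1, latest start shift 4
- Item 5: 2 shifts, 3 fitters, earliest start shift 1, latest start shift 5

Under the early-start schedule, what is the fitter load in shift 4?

4

At early start, shift 4 has: Item 3.
Demand: 4 = 4.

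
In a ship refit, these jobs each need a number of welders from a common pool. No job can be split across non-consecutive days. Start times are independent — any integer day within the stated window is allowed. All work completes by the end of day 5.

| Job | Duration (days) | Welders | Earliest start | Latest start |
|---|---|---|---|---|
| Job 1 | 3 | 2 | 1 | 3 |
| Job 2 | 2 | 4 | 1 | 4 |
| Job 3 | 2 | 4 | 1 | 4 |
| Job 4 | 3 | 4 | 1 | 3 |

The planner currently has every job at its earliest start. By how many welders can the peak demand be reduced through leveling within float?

Early-start peak: d1:14  d2:14  d3:6  d4:0  d5:0 ⇒ 14.
Leveled (Job 1@1, Job 2@1, Job 3@4, Job 4@3): d1:6  d2:6  d3:6  d4:8  d5:8 ⇒ 8.
Reduction 14 − 8 = 6.

6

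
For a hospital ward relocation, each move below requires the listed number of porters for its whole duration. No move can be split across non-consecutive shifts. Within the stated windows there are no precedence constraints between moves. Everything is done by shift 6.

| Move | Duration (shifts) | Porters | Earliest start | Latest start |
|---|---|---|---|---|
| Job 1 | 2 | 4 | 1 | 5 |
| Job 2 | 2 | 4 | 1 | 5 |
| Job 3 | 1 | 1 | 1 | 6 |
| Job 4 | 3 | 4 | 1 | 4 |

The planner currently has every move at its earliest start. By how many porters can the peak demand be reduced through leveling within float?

5

Early-start peak: s1:13  s2:12  s3:4  s4:0  s5:0  s6:0 ⇒ 13.
Leveled (Job 1@1, Job 2@1, Job 3@3, Job 4@3): s1:8  s2:8  s3:5  s4:4  s5:4  s6:0 ⇒ 8.
Reduction 13 − 8 = 5.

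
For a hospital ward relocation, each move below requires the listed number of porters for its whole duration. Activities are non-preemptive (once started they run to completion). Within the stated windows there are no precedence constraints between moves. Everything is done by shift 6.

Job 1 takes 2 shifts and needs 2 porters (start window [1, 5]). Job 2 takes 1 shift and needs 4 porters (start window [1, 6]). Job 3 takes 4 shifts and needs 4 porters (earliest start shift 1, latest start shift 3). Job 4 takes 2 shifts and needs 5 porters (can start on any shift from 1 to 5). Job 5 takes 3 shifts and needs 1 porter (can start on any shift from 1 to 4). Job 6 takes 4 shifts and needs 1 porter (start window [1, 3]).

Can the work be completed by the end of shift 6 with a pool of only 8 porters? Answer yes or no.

Schedule Job 1@1, Job 2@6, Job 3@3, Job 4@1, Job 5@3, Job 6@1: s1:8  s2:8  s3:6  s4:6  s5:5  s6:8 — peak 8 ≤ 8.

yes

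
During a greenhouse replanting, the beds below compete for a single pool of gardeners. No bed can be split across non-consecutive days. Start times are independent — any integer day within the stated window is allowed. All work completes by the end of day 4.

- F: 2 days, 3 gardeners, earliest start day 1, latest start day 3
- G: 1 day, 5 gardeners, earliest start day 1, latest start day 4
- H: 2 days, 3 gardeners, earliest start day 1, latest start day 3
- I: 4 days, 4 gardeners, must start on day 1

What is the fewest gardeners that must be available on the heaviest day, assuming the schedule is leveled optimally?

10

Early-start (F@1, G@1, H@1, I@1) gives peak 15: d1:15  d2:10  d3:4  d4:4.
Shift G→3.
Schedule F@1, G@3, H@1, I@1: d1:10  d2:10  d3:9  d4:4 — peak 10.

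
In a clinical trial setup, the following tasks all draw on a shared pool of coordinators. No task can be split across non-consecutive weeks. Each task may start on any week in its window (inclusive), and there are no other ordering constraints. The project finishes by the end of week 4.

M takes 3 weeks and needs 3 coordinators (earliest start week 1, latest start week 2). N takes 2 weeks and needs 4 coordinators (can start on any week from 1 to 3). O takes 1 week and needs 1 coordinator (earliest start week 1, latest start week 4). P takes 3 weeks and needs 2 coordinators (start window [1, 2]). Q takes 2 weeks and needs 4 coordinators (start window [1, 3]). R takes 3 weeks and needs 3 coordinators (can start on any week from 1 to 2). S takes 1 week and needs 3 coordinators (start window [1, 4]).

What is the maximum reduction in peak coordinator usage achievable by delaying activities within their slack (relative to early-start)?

8

Early-start peak: w1:20  w2:16  w3:8  w4:0 ⇒ 20.
Leveled (M@1, N@1, O@1, P@1, Q@3, R@2, S@4): w1:10  w2:12  w3:12  w4:10 ⇒ 12.
Reduction 20 − 12 = 8.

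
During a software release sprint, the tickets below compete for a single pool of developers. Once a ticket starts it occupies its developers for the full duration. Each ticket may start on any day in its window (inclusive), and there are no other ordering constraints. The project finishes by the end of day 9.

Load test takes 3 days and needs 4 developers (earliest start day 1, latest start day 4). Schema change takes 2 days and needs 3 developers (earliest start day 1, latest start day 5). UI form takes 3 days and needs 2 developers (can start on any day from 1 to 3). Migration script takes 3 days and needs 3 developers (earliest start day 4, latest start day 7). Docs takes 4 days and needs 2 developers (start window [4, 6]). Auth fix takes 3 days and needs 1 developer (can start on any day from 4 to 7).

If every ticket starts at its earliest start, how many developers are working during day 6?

6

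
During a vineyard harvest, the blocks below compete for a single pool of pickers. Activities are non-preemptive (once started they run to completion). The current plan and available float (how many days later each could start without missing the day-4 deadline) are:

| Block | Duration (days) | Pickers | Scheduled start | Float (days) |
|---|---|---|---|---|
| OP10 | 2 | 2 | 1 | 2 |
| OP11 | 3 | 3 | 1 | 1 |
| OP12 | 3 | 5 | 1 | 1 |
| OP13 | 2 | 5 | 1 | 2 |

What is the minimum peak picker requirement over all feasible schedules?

Early-start (OP10@1, OP11@1, OP12@1, OP13@1) gives peak 15: d1:15  d2:15  d3:8  d4:0.
Shift OP13→3.
Schedule OP10@1, OP11@1, OP12@1, OP13@3: d1:10  d2:10  d3:13  d4:5 — peak 13.

13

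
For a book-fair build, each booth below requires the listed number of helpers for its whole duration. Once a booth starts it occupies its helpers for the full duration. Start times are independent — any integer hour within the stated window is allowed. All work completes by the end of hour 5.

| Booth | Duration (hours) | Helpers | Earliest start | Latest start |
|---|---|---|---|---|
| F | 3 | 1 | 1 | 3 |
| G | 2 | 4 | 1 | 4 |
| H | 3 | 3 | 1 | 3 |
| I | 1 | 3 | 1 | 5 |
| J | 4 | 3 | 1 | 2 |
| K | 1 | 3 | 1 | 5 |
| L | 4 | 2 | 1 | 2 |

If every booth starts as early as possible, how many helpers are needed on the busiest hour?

Early-start schedule: F@1, G@1, H@1, I@1, J@1, K@1, L@1.
Load per hour: hour 1: 19, hour 2: 13, hour 3: 9, hour 4: 5, hour 5: 0.
Peak is 19.

19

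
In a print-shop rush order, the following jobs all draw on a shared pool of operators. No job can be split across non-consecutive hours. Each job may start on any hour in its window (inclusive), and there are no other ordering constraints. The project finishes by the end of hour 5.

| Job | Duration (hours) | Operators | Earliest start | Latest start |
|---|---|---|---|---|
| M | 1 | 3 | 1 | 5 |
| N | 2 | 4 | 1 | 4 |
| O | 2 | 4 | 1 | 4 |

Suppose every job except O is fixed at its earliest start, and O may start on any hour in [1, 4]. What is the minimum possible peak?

O@1: h1:11  h2:8  h3:0  h4:0  h5:0 → peak 11
O@2: h1:7  h2:8  h3:4  h4:0  h5:0 → peak 8
O@3: h1:7  h2:4  h3:4  h4:4  h5:0 → peak 7
O@4: h1:7  h2:4  h3:0  h4:4  h5:4 → peak 7
Best is O@3, peak 7.

7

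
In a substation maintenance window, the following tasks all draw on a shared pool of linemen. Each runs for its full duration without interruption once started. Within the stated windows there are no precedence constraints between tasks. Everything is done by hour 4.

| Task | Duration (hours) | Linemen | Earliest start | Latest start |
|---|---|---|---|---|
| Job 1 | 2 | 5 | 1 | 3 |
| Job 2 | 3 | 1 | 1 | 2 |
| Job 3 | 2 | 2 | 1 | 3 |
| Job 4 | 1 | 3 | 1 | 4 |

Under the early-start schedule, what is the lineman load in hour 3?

1

At early start, hour 3 has: Job 2.
Demand: 1 = 1.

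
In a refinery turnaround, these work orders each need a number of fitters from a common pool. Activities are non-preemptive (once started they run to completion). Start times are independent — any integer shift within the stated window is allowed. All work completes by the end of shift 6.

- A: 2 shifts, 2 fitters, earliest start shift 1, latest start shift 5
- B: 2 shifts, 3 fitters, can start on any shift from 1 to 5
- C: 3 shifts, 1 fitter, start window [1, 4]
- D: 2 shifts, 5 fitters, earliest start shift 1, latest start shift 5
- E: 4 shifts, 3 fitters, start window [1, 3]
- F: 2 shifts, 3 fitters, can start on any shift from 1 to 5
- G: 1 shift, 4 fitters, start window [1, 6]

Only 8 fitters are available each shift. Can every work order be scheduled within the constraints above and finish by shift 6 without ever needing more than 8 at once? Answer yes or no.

no

The minimum achievable peak is 9; 8 < 9, so no feasible schedule stays within the cap.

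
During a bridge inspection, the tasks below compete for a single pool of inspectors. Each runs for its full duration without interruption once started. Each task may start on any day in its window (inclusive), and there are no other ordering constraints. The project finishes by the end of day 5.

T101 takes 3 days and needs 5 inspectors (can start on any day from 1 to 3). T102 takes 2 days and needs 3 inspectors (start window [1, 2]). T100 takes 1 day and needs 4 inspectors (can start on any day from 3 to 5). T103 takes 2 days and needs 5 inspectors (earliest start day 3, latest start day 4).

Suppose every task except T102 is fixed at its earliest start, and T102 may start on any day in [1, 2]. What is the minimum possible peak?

14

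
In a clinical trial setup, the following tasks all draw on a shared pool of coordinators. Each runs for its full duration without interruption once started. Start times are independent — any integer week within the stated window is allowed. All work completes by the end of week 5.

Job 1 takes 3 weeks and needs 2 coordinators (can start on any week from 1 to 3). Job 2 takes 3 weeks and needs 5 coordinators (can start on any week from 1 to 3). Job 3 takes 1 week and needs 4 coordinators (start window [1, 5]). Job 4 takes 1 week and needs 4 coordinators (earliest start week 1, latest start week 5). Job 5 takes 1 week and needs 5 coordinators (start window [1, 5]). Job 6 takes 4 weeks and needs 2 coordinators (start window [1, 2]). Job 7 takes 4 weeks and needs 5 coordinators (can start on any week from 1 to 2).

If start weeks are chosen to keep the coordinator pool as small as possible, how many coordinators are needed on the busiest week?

14

Early-start (Job 1@1, Job 2@1, Job 3@1, Job 4@1, Job 5@1, Job 6@1, Job 7@1) gives peak 27: w1:27  w2:14  w3:14  w4:7  w5:0.
Shift Job 4→4, Job 5→5, Job 7→2.
Schedule Job 1@1, Job 2@1, Job 3@1, Job 4@4, Job 5@5, Job 6@1, Job 7@2: w1:13  w2:14  w3:14  w4:11  w5:10 — peak 14.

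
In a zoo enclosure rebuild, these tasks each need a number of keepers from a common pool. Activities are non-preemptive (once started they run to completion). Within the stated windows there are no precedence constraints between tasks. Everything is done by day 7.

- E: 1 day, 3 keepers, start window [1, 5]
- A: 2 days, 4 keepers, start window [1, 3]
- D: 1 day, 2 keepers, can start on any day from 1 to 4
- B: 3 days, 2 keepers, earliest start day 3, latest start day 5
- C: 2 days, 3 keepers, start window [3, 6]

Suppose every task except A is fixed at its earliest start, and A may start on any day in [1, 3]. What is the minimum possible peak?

A@1: d1:9  d2:4  d3:5  d4:5  d5:2  d6:0  d7:0 → peak 9
A@2: d1:5  d2:4  d3:9  d4:5  d5:2  d6:0  d7:0 → peak 9
A@3: d1:5  d2:0  d3:9  d4:9  d5:2  d6:0  d7:0 → peak 9
Best is A@1, peak 9.

9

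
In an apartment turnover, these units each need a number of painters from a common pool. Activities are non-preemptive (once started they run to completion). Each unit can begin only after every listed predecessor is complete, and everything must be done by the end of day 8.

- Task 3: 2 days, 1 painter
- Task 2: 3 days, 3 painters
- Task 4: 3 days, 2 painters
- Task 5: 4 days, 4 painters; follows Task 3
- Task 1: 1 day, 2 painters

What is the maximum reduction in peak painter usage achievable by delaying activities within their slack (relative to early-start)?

Early-start peak: d1:8  d2:6  d3:9  d4:4  d5:4  d6:4  d7:0  d8:0 ⇒ 9.
Leveled (Task 3@1, Task 2@1, Task 4@1, Task 5@4, Task 1@4): d1:6  d2:6  d3:5  d4:6  d5:4  d6:4  d7:4  d8:0 ⇒ 6.
Reduction 9 − 6 = 3.

3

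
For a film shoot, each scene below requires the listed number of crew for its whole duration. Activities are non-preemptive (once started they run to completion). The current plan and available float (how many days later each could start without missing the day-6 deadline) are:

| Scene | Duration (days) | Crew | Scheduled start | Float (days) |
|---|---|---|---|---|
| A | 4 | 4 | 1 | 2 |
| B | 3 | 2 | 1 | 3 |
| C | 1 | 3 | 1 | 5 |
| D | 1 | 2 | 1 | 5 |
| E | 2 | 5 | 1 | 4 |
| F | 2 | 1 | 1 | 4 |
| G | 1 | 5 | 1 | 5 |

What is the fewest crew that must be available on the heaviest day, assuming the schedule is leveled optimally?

9

Early-start (A@1, B@1, C@1, D@1, E@1, F@1, G@1) gives peak 22: d1:22  d2:12  d3:6  d4:4  d5:0  d6:0.
Shift D→2, E→4, F→2, G→6.
Schedule A@1, B@1, C@1, D@2, E@4, F@2, G@6: d1:9  d2:9  d3:7  d4:9  d5:5  d6:5 — peak 9.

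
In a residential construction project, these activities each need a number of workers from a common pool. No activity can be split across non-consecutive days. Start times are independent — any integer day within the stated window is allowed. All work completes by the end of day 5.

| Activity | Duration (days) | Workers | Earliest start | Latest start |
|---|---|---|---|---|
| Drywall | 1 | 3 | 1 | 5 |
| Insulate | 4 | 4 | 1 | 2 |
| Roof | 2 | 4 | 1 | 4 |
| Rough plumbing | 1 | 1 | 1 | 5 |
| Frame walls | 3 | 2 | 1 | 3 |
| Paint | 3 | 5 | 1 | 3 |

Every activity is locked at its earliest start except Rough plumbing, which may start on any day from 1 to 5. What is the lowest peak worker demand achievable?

18

Rough plumbing@1: d1:19  d2:15  d3:11  d4:4  d5:0 → peak 19
Rough plumbing@2: d1:18  d2:16  d3:11  d4:4  d5:0 → peak 18
Rough plumbing@3: d1:18  d2:15  d3:12  d4:4  d5:0 → peak 18
Rough plumbing@4: d1:18  d2:15  d3:11  d4:5  d5:0 → peak 18
Rough plumbing@5: d1:18  d2:15  d3:11  d4:4  d5:1 → peak 18
Best is Rough plumbing@2, peak 18.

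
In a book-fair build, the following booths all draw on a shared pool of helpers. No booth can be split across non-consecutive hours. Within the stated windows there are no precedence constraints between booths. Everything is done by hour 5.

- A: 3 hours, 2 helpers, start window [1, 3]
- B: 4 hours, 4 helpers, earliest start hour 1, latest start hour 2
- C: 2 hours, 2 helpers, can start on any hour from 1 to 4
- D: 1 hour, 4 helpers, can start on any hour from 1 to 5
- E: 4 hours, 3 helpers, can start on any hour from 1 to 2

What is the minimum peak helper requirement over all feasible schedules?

9

Early-start (A@1, B@1, C@1, D@1, E@1) gives peak 15: h1:15  h2:11  h3:9  h4:7  h5:0.
Shift C→4, D→5.
Schedule A@1, B@1, C@4, D@5, E@1: h1:9  h2:9  h3:9  h4:9  h5:6 — peak 9.
Total helper-hours = 42 over 5 hours ⇒ peak ≥ ⌈42/5⌉ = 9, so 9 is optimal.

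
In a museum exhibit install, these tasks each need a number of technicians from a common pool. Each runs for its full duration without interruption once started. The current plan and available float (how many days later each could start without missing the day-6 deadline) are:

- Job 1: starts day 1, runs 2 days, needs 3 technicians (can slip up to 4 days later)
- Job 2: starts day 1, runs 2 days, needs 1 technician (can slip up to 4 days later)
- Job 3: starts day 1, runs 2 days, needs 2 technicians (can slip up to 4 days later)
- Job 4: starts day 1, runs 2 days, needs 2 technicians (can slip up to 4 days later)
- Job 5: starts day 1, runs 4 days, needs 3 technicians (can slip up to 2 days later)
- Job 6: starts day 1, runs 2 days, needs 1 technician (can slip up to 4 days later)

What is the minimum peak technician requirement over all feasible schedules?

Early-start (Job 1@1, Job 2@1, Job 3@1, Job 4@1, Job 5@1, Job 6@1) gives peak 12: d1:12  d2:12  d3:3  d4:3  d5:0  d6:0.
Shift Job 3→3, Job 4→5, Job 5→3.
Schedule Job 1@1, Job 2@1, Job 3@3, Job 4@5, Job 5@3, Job 6@1: d1:5  d2:5  d3:5  d4:5  d5:5  d6:5 — peak 5.
Total technician-days = 30 over 6 days ⇒ peak ≥ ⌈30/6⌉ = 5, so 5 is optimal.

5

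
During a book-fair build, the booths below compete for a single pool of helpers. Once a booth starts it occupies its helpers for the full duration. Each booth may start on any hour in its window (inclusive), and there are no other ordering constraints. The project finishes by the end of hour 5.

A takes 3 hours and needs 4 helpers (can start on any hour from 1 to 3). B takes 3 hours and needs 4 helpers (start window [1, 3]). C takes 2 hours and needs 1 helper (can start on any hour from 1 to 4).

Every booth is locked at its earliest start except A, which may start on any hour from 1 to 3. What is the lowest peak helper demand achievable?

A@1: h1:9  h2:9  h3:8  h4:0  h5:0 → peak 9
A@2: h1:5  h2:9  h3:8  h4:4  h5:0 → peak 9
A@3: h1:5  h2:5  h3:8  h4:4  h5:4 → peak 8
Best is A@3, peak 8.

8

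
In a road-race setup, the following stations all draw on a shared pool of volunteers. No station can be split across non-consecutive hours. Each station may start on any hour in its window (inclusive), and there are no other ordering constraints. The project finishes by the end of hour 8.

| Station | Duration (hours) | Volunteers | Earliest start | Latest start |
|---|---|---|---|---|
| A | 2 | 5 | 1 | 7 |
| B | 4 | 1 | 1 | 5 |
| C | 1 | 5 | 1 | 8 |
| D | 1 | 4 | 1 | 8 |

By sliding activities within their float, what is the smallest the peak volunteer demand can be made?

5

Early-start (A@1, B@1, C@1, D@1) gives peak 15: h1:15  h2:6  h3:1  h4:1  h5:0  h6:0  h7:0  h8:0.
Shift B→3, C→7, D→3.
Schedule A@1, B@3, C@7, D@3: h1:5  h2:5  h3:5  h4:1  h5:1  h6:1  h7:5  h8:0 — peak 5.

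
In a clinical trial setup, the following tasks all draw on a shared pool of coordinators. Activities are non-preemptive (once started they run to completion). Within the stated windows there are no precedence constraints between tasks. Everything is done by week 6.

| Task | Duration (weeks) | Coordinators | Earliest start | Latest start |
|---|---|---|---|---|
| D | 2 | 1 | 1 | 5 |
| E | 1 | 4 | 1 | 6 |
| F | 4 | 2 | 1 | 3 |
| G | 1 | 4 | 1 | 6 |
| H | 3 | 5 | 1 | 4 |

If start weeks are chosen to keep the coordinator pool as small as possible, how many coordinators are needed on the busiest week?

Early-start (D@1, E@1, F@1, G@1, H@1) gives peak 16: w1:16  w2:8  w3:7  w4:2  w5:0  w6:0.
Shift G→2, H→3.
Schedule D@1, E@1, F@1, G@2, H@3: w1:7  w2:7  w3:7  w4:7  w5:5  w6:0 — peak 7.

7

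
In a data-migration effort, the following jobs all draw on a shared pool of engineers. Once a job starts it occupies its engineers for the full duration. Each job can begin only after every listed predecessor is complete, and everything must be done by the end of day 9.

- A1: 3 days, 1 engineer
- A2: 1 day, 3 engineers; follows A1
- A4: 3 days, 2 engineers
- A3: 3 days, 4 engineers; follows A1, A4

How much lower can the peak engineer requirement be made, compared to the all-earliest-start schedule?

3

Early-start peak: d1:3  d2:3  d3:3  d4:7  d5:4  d6:4  d7:0  d8:0  d9:0 ⇒ 7.
Leveled (A1@1, A2@4, A4@1, A3@5): d1:3  d2:3  d3:3  d4:3  d5:4  d6:4  d7:4  d8:0  d9:0 ⇒ 4.
Reduction 7 − 4 = 3.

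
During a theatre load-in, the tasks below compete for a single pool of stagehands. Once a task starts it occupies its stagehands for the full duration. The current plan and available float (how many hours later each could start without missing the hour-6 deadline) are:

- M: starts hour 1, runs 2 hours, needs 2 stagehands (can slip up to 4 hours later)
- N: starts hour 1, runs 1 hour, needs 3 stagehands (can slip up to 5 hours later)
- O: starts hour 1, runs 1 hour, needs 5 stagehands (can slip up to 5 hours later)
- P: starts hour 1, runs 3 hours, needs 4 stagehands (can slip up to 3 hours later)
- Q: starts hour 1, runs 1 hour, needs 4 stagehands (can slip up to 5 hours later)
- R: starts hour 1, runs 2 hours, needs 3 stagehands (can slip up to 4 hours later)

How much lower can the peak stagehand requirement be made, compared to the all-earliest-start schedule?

Early-start peak: h1:21  h2:9  h3:4  h4:0  h5:0  h6:0 ⇒ 21.
Leveled (M@1, N@1, O@2, P@3, Q@6, R@3): h1:5  h2:7  h3:7  h4:7  h5:4  h6:4 ⇒ 7.
Reduction 21 − 7 = 14.

14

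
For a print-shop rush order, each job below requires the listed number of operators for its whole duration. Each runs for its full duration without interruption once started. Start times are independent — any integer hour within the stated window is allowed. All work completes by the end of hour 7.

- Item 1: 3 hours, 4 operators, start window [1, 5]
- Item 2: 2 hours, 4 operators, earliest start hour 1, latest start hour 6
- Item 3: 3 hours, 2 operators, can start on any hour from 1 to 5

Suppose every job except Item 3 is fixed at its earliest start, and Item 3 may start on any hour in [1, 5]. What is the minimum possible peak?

8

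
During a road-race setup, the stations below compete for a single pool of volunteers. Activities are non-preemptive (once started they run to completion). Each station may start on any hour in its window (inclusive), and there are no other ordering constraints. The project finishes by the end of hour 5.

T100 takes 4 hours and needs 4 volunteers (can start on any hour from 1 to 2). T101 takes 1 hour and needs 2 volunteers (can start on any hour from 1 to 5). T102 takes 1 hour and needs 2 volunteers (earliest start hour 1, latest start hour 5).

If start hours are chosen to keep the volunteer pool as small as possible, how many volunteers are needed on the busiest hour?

Early-start (T100@1, T101@1, T102@1) gives peak 8: h1:8  h2:4  h3:4  h4:4  h5:0.
Shift T101→5, T102→5.
Schedule T100@1, T101@5, T102@5: h1:4  h2:4  h3:4  h4:4  h5:4 — peak 4.
Total volunteer-hours = 20 over 5 hours ⇒ peak ≥ ⌈20/5⌉ = 4, so 4 is optimal.

4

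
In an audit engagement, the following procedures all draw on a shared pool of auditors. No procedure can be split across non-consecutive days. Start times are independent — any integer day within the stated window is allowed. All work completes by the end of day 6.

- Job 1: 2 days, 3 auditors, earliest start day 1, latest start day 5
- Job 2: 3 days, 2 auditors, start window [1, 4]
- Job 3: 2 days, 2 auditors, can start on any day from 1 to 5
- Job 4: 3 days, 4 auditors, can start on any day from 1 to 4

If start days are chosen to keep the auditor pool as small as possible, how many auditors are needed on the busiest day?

6

Early-start (Job 1@1, Job 2@1, Job 3@1, Job 4@1) gives peak 11: d1:11  d2:11  d3:6  d4:0  d5:0  d6:0.
Shift Job 3→3, Job 4→4.
Schedule Job 1@1, Job 2@1, Job 3@3, Job 4@4: d1:5  d2:5  d3:4  d4:6  d5:4  d6:4 — peak 6.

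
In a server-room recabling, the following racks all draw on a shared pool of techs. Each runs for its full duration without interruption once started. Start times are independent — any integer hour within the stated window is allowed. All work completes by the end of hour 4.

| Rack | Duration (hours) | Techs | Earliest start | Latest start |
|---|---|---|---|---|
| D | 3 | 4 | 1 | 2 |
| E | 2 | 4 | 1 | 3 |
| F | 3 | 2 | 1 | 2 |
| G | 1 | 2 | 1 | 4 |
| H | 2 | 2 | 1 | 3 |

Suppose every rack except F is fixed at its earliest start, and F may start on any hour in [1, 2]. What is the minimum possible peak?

12

F@1: h1:14  h2:12  h3:6  h4:0 → peak 14
F@2: h1:12  h2:12  h3:6  h4:2 → peak 12
Best is F@2, peak 12.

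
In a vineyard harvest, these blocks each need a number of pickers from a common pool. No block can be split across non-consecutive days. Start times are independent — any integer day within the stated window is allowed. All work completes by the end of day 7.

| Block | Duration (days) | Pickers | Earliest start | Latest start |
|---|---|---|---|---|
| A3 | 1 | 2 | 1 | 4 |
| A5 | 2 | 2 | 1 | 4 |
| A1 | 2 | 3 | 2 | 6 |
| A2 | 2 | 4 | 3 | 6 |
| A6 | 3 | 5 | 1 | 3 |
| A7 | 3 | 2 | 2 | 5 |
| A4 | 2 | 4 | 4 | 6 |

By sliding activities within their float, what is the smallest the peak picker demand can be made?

8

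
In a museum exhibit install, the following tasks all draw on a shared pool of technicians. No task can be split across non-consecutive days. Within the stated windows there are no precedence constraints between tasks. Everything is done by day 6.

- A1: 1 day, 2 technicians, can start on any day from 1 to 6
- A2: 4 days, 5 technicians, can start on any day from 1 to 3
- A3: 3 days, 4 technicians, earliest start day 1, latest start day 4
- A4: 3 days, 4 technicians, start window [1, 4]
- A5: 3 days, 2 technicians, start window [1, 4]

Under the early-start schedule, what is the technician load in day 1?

At early start, day 1 has: A1, A2, A3, A4, A5.
Demand: 2 + 5 + 4 + 4 + 2 = 17.

17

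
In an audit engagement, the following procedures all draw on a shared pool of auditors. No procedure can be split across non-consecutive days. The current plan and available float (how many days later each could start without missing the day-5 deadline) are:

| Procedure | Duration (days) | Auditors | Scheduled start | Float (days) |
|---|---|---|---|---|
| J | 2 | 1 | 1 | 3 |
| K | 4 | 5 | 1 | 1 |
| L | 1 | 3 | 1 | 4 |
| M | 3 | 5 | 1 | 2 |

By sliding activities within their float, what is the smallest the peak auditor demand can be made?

Early-start (J@1, K@1, L@1, M@1) gives peak 14: d1:14  d2:11  d3:10  d4:5  d5:0.
Shift M→3.
Schedule J@1, K@1, L@1, M@3: d1:9  d2:6  d3:10  d4:10  d5:5 — peak 10.

10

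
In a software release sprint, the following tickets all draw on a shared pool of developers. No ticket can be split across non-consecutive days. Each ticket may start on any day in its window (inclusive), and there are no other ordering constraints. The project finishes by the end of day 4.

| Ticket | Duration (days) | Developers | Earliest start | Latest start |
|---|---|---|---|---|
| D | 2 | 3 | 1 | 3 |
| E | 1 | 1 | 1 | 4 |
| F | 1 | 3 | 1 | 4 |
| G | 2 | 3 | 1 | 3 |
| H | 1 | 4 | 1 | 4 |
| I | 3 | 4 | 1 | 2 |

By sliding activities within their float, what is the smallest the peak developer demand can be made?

Early-start (D@1, E@1, F@1, G@1, H@1, I@1) gives peak 18: d1:18  d2:10  d3:4  d4:0.
Shift H→3, I→2.
Schedule D@1, E@1, F@1, G@1, H@3, I@2: d1:10  d2:10  d3:8  d4:4 — peak 10.

10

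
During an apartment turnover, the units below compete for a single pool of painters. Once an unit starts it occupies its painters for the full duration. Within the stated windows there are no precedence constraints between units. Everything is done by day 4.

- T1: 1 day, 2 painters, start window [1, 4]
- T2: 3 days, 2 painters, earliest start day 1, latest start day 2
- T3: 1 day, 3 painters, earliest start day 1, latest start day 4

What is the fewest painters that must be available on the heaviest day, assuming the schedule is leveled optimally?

4

Early-start (T1@1, T2@1, T3@1) gives peak 7: d1:7  d2:2  d3:2  d4:0.
Shift T3→4.
Schedule T1@1, T2@1, T3@4: d1:4  d2:2  d3:2  d4:3 — peak 4.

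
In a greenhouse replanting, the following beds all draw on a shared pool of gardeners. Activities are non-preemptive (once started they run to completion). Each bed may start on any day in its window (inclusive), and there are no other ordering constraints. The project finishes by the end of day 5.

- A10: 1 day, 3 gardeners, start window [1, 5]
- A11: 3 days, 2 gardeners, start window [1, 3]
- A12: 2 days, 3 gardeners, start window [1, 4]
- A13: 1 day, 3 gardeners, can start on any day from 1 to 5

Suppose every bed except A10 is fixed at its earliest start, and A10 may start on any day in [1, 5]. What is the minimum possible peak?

A10@1: d1:11  d2:5  d3:2  d4:0  d5:0 → peak 11
A10@2: d1:8  d2:8  d3:2  d4:0  d5:0 → peak 8
A10@3: d1:8  d2:5  d3:5  d4:0  d5:0 → peak 8
A10@4: d1:8  d2:5  d3:2  d4:3  d5:0 → peak 8
A10@5: d1:8  d2:5  d3:2  d4:0  d5:3 → peak 8
Best is A10@2, peak 8.

8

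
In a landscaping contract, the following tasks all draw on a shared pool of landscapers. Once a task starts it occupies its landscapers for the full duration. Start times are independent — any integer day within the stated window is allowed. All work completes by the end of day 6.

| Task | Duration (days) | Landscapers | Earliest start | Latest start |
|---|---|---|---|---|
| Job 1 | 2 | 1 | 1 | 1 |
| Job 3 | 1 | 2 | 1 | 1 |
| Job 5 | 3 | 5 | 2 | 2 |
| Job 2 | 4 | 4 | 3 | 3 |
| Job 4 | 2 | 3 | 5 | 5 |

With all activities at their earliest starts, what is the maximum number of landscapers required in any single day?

Early-start schedule: Job 1@1, Job 3@1, Job 5@2, Job 2@3, Job 4@5.
Load per day: day 1: 3, day 2: 6, day 3: 9, day 4: 9, day 5: 7, day 6: 7.
Peak is 9.

9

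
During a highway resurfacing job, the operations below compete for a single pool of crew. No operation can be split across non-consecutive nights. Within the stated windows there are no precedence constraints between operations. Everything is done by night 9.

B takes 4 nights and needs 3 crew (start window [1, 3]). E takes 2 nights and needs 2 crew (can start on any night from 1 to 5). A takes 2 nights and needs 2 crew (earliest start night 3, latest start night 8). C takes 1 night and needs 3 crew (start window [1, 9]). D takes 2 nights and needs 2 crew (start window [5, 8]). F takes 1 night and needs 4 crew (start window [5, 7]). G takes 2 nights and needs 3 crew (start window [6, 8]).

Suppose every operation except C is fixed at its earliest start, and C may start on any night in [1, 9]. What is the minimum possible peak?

6

C@1: n1:8  n2:5  n3:5  n4:5  n5:6  n6:5  n7:3  n8:0  n9:0 → peak 8
C@2: n1:5  n2:8  n3:5  n4:5  n5:6  n6:5  n7:3  n8:0  n9:0 → peak 8
C@3: n1:5  n2:5  n3:8  n4:5  n5:6  n6:5  n7:3  n8:0  n9:0 → peak 8
C@4: n1:5  n2:5  n3:5  n4:8  n5:6  n6:5  n7:3  n8:0  n9:0 → peak 8
C@5: n1:5  n2:5  n3:5  n4:5  n5:9  n6:5  n7:3  n8:0  n9:0 → peak 9
C@6: n1:5  n2:5  n3:5  n4:5  n5:6  n6:8  n7:3  n8:0  n9:0 → peak 8
C@7: n1:5  n2:5  n3:5  n4:5  n5:6  n6:5  n7:6  n8:0  n9:0 → peak 6
C@8: n1:5  n2:5  n3:5  n4:5  n5:6  n6:5  n7:3  n8:3  n9:0 → peak 6
C@9: n1:5  n2:5  n3:5  n4:5  n5:6  n6:5  n7:3  n8:0  n9:3 → peak 6
Best is C@7, peak 6.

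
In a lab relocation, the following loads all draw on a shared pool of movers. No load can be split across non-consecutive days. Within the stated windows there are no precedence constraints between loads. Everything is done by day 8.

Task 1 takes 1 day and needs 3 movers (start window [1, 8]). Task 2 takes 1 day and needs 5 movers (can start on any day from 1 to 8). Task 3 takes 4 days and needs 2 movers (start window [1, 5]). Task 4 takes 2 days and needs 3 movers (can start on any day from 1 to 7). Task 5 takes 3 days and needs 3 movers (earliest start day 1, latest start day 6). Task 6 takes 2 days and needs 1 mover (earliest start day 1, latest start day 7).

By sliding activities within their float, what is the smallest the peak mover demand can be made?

5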